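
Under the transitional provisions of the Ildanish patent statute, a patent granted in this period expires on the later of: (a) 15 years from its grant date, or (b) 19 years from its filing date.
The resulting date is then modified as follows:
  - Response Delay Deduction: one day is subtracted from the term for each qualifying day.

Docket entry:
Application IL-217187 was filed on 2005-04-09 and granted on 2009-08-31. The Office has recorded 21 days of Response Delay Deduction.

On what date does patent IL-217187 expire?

(a) grant + 15 years → 31 August 2024.
(b) filing + 19 years → 9 April 2024.
Later of the two: 31 August 2024.
Response Delay Deduction: −21 days → 10 August 2024.

2024-08-10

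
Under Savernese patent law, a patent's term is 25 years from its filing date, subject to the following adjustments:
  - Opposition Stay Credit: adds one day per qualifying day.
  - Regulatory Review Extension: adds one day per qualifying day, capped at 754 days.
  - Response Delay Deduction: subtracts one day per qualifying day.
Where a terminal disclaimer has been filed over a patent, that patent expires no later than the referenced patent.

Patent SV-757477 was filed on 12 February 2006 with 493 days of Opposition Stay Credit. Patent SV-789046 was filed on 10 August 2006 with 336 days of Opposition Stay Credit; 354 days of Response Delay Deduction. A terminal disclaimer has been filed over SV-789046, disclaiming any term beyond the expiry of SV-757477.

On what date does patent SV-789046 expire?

July 23, 2031

Natural term of SV-789046:
  Base: filing + 25 years → 10 August 2031.
  Opposition Stay Credit: +336 days → 11 July 2032.
  Response Delay Deduction: −354 days → 23 July 2031.
Expiry of referenced patent SV-757477:
  Base: filing + 25 years → 12 February 2031.
  Opposition Stay Credit: +493 days → 19 June 2032.
Terminal disclaimer: SV-789046 expires on the earlier of 23 July 2031 and 19 June 2032.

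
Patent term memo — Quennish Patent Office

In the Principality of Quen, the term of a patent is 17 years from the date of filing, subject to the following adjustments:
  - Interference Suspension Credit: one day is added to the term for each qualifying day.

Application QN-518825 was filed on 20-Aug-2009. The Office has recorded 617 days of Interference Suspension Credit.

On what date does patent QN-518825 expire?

Base term: filing date + 17 years → 20 August 2026.
Interference Suspension Credit: +617 days → 28 April 2028.

April 28, 2028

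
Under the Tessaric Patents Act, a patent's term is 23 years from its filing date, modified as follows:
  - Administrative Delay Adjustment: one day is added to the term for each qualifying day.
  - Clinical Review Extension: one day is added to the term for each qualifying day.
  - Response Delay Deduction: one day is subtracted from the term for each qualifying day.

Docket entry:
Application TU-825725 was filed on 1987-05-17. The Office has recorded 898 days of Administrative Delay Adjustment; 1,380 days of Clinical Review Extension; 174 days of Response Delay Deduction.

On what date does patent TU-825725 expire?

Base term: filing date + 23 years → 17 May 2010.
Administrative Delay Adjustment: +898 days → 31 October 2012.
Clinical Review Extension: +1380 days → 11 August 2016.
Response Delay Deduction: −174 days → 19 February 2016.

February 19, 2016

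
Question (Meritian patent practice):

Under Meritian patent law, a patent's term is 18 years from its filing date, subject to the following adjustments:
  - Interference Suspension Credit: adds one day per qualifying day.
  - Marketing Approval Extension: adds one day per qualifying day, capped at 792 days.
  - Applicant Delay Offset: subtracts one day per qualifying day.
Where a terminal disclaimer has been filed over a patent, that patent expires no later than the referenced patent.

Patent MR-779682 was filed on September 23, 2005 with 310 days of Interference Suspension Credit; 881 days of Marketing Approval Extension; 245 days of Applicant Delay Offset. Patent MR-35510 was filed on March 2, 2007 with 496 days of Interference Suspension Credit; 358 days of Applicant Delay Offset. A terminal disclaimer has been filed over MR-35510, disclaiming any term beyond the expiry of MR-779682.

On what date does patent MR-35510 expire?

2025-07-18

Natural term of MR-35510:
  Base: filing + 18 years → 2 March 2025.
  Interference Suspension Credit: +496 days → 11 July 2026.
  Applicant Delay Offset: −358 days → 18 July 2025.
Expiry of referenced patent MR-779682:
  Base: filing + 18 years → 23 September 2023.
  Interference Suspension Credit: +310 days → 29 July 2024.
  Marketing Approval Extension: 881 days claimed exceeds the 792-day cap, so +792 days → 29 September 2026.
  Applicant Delay Offset: −245 days → 27 January 2026.
Terminal disclaimer: MR-35510 expires on the earlier of 18 July 2025 and 27 January 2026.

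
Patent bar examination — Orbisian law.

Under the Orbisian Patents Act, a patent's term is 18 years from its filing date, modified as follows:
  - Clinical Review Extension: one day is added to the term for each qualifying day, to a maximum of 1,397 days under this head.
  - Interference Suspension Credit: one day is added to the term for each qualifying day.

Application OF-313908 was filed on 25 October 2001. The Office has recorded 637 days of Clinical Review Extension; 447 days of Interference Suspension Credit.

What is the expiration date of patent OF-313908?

Base term: filing date + 18 years → 25 October 2019.
Clinical Review Extension: 637 days (within the 1397-day cap) → +637 days → 23 July 2021.
Interference Suspension Credit: +447 days → 13 October 2022.

October 13, 2022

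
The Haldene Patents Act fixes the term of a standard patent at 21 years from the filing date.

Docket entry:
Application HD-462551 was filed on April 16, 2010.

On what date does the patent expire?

April 16, 2031

Filing date + 21 years → 16 April 2031.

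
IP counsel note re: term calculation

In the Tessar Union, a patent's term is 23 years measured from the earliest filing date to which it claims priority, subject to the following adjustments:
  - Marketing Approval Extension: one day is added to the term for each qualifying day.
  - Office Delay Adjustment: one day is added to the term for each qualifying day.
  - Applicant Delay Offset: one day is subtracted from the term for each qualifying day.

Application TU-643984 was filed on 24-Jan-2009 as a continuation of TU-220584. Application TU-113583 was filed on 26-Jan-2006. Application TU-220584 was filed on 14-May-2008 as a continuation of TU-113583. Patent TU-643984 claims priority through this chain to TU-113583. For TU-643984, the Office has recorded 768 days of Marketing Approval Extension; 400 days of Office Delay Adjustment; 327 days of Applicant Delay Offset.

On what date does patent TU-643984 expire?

Earliest priority filing: 26 January 2006.
Base term: 26 January 2006 + 23 years → 26 January 2029.
Marketing Approval Extension: +768 days → 5 March 2031.
Office Delay Adjustment: +400 days → 8 April 2032.
Applicant Delay Offset: −327 days → 17 May 2031.

2031-05-17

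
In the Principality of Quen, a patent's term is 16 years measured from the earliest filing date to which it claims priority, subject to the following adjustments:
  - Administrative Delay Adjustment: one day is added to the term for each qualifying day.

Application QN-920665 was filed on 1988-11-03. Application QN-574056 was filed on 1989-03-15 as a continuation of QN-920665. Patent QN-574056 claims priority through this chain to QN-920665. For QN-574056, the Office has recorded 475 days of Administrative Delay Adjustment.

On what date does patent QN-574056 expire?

2006-02-21

Earliest priority filing: 3 November 1988.
Base term: 3 November 1988 + 16 years → 3 November 2004.
Administrative Delay Adjustment: +475 days → 21 February 2006.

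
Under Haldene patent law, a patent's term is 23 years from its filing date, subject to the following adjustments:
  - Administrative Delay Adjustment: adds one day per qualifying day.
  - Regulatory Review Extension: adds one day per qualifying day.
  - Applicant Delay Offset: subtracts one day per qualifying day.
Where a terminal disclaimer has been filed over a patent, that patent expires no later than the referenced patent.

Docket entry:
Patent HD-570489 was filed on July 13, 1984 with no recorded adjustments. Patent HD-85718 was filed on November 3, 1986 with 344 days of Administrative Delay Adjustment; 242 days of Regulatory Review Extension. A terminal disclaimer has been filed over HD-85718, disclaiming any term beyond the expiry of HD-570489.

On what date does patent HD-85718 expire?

Natural term of HD-85718:
  Base: filing + 23 years → 3 November 2009.
  Administrative Delay Adjustment: +344 days → 13 October 2010.
  Regulatory Review Extension: +242 days → 12 June 2011.
Expiry of referenced patent HD-570489:
  Base: filing + 23 years → 13 July 2007.
Terminal disclaimer: HD-85718 expires on the earlier of 12 June 2011 and 13 July 2007.

2007-07-13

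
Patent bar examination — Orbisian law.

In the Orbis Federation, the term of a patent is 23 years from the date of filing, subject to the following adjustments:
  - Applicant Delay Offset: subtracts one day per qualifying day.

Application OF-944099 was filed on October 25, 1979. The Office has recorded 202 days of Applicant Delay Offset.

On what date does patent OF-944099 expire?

April 6, 2002

Base term: filing date + 23 years → 25 October 2002.
Applicant Delay Offset: −202 days → 6 April 2002.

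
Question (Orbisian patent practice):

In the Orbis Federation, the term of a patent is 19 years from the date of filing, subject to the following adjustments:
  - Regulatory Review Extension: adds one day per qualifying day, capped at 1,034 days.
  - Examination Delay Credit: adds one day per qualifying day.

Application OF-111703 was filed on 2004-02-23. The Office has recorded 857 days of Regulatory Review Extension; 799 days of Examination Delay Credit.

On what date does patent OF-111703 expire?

2027-09-06

Base term: filing date + 19 years → 23 February 2023.
Regulatory Review Extension: 857 days (within the 1034-day cap) → +857 days → 29 June 2025.
Examination Delay Credit: +799 days → 6 September 2027.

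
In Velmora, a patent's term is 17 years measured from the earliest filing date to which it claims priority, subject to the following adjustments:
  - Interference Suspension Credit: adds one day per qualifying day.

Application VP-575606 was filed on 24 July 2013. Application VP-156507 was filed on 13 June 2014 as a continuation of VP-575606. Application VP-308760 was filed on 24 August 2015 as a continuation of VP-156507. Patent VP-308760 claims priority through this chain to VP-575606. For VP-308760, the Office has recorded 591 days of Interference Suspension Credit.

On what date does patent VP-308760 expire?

March 6, 2032

Earliest priority filing: 24 July 2013.
Base term: 24 July 2013 + 17 years → 24 July 2030.
Interference Suspension Credit: +591 days → 6 March 2032.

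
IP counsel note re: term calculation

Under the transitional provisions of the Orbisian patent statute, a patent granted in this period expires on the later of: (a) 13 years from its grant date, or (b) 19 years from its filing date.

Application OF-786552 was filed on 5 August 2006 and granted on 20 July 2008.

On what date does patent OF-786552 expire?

(a) grant + 13 years → 20 July 2021.
(b) filing + 19 years → 5 August 2025.
Later of the two: 5 August 2025.

August 5, 2025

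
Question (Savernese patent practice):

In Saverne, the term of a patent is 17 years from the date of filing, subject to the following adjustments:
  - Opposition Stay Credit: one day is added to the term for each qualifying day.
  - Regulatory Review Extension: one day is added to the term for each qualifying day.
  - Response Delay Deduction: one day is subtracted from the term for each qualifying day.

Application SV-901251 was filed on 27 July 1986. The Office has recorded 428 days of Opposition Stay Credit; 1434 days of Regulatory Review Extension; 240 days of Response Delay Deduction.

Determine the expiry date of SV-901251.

January 4, 2008

Base term: filing date + 17 years → 27 July 2003.
Opposition Stay Credit: +428 days → 27 September 2004.
Regulatory Review Extension: +1434 days → 31 August 2008.
Response Delay Deduction: −240 days → 4 January 2008.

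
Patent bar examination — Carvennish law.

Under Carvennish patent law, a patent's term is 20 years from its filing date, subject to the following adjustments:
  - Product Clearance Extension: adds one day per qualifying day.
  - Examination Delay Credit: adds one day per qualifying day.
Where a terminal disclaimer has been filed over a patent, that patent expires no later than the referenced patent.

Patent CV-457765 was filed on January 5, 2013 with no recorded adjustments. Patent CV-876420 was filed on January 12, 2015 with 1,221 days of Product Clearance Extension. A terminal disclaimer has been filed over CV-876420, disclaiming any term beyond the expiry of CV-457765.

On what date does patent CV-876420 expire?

January 5, 2033

Natural term of CV-876420:
  Base: filing + 20 years → 12 January 2035.
  Product Clearance Extension: +1221 days → 17 May 2038.
Expiry of referenced patent CV-457765:
  Base: filing + 20 years → 5 January 2033.
Terminal disclaimer: CV-876420 expires on the earlier of 17 May 2038 and 5 January 2033.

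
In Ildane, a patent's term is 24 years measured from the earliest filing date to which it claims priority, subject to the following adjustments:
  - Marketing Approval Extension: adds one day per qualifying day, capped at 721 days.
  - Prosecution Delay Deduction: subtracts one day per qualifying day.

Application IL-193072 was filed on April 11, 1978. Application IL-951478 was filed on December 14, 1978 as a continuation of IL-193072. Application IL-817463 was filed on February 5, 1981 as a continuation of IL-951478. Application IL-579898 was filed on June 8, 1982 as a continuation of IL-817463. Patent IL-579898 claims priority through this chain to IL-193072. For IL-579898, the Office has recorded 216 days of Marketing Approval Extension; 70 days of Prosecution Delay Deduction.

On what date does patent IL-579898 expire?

September 4, 2002

Earliest priority filing: 11 April 1978.
Base term: 11 April 1978 + 24 years → 11 April 2002.
Marketing Approval Extension: 216 days (within the 721-day cap) → +216 days → 13 November 2002.
Prosecution Delay Deduction: −70 days → 4 September 2002.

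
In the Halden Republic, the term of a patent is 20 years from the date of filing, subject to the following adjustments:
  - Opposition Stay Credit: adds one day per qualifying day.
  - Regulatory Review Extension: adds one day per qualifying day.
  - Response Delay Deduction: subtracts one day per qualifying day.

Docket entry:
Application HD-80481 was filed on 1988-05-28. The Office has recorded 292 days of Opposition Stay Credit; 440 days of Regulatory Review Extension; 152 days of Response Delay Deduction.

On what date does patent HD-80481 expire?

Base term: filing date + 20 years → 28 May 2008.
Opposition Stay Credit: +292 days → 16 March 2009.
Regulatory Review Extension: +440 days → 30 May 2010.
Response Delay Deduction: −152 days → 29 December 2009.

December 29, 2009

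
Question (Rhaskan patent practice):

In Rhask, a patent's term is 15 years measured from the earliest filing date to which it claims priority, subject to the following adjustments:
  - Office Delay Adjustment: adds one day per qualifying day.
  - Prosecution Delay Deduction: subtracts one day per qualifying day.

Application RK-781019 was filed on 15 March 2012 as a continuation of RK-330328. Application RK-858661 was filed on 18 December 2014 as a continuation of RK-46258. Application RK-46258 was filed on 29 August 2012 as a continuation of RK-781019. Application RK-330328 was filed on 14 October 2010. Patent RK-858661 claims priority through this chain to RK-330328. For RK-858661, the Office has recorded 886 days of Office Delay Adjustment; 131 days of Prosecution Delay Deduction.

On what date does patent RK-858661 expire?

Earliest priority filing: 14 October 2010.
Base term: 14 October 2010 + 15 years → 14 October 2025.
Office Delay Adjustment: +886 days → 18 March 2028.
Prosecution Delay Deduction: −131 days → 8 November 2027.

November 8, 2027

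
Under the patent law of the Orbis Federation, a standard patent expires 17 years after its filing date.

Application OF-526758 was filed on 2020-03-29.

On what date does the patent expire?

Filing date + 17 years → 29 March 2037.

March 29, 2037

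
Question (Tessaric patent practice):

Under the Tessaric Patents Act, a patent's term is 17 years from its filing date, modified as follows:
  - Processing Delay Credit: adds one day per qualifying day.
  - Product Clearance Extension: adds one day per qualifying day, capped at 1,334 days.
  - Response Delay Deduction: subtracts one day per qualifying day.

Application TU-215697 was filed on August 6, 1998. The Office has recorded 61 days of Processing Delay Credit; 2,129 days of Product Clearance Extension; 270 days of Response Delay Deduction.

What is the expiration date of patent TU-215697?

September 4, 2018

Base term: filing date + 17 years → 6 August 2015.
Processing Delay Credit: +61 days → 6 October 2015.
Product Clearance Extension: 2129 days claimed exceeds the 1334-day cap, so +1334 days → 1 June 2019.
Response Delay Deduction: −270 days → 4 September 2018.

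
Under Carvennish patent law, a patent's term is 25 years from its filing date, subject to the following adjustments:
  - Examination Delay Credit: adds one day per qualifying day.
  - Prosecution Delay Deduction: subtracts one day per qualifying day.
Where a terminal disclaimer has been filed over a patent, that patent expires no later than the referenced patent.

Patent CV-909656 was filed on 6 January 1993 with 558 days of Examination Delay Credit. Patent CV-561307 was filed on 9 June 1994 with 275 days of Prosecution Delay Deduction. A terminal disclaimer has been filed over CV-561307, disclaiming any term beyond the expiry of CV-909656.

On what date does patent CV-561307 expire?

September 7, 2018

Natural term of CV-561307:
  Base: filing + 25 years → 9 June 2019.
  Prosecution Delay Deduction: −275 days → 7 September 2018.
Expiry of referenced patent CV-909656:
  Base: filing + 25 years → 6 January 2018.
  Examination Delay Credit: +558 days → 18 July 2019.
Terminal disclaimer: CV-561307 expires on the earlier of 7 September 2018 and 18 July 2019.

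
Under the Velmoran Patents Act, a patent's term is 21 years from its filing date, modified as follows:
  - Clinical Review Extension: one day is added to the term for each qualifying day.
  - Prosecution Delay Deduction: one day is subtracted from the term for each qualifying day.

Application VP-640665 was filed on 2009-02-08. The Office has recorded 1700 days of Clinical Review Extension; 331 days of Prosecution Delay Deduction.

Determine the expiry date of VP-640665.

Base term: filing date + 21 years → 8 February 2030.
Clinical Review Extension: +1700 days → 5 October 2034.
Prosecution Delay Deduction: −331 days → 8 November 2033.

2033-11-08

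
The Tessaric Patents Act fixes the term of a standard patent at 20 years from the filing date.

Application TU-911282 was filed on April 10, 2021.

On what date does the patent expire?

April 10, 2041

Filing date + 20 years → 10 April 2041.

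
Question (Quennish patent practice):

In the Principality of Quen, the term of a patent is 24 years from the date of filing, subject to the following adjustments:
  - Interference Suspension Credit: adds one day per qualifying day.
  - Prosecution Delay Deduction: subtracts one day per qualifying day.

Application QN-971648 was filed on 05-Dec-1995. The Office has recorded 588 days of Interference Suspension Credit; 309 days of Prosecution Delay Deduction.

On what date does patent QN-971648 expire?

Base term: filing date + 24 years → 5 December 2019.
Interference Suspension Credit: +588 days → 15 July 2021.
Prosecution Delay Deduction: −309 days → 9 September 2020.

September 9, 2020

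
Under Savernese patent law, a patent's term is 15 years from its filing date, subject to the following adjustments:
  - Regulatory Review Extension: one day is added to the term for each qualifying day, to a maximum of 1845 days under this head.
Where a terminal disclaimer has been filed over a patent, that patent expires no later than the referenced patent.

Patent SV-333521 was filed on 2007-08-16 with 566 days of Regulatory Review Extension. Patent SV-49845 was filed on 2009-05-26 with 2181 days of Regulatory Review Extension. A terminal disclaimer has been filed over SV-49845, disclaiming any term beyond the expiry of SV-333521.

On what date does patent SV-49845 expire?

Natural term of SV-49845:
  Base: filing + 15 years → 26 May 2024.
  Regulatory Review Extension: 2181 days claimed exceeds the 1845-day cap, so +1845 days → 14 June 2029.
Expiry of referenced patent SV-333521:
  Base: filing + 15 years → 16 August 2022.
  Regulatory Review Extension: 566 days (within the 1845-day cap) → +566 days → 4 March 2024.
Terminal disclaimer: SV-49845 expires on the earlier of 14 June 2029 and 4 March 2024.

2024-03-04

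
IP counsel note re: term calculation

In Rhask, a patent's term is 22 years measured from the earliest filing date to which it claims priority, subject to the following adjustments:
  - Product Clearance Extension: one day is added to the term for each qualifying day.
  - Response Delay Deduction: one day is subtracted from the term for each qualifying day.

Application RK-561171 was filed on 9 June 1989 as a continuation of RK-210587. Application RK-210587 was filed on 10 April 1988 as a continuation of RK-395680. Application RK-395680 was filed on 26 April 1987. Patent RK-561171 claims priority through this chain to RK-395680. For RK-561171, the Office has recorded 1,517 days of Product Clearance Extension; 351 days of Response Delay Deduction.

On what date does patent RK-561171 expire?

Earliest priority filing: 26 April 1987.
Base term: 26 April 1987 + 22 years → 26 April 2009.
Product Clearance Extension: +1517 days → 21 June 2013.
Response Delay Deduction: −351 days → 5 July 2012.

2012-07-05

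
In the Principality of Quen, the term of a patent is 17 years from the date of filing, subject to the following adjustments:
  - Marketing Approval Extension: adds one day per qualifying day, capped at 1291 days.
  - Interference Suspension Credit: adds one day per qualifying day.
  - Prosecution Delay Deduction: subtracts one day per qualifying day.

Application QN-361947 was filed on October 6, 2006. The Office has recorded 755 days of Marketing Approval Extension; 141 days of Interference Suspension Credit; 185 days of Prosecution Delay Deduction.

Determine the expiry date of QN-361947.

Base term: filing date + 17 years → 6 October 2023.
Marketing Approval Extension: 755 days (within the 1291-day cap) → +755 days → 30 October 2025.
Interference Suspension Credit: +141 days → 20 March 2026.
Prosecution Delay Deduction: −185 days → 16 September 2025.

2025-09-16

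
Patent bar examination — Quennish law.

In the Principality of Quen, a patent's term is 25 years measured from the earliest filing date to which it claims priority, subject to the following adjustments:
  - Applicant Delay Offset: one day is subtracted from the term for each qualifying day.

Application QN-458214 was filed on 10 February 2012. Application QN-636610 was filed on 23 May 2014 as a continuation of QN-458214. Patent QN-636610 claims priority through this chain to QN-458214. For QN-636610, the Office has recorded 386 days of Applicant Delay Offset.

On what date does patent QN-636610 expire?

2036-01-21

Earliest priority filing: 10 February 2012.
Base term: 10 February 2012 + 25 years → 10 February 2037.
Applicant Delay Offset: −386 days → 21 January 2036.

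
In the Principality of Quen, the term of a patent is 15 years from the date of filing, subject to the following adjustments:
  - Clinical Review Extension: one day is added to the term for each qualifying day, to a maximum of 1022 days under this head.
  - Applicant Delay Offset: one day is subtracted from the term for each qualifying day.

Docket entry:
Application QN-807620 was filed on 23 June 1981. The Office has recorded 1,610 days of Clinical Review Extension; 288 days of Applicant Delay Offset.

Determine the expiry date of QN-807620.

June 27, 1998

Base term: filing date + 15 years → 23 June 1996.
Clinical Review Extension: 1610 days claimed exceeds the 1022-day cap, so +1022 days → 11 April 1999.
Applicant Delay Offset: −288 days → 27 June 1998.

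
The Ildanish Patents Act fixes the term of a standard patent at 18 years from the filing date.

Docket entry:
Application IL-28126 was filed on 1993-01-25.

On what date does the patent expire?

Filing date + 18 years → 25 January 2011.

2011-01-25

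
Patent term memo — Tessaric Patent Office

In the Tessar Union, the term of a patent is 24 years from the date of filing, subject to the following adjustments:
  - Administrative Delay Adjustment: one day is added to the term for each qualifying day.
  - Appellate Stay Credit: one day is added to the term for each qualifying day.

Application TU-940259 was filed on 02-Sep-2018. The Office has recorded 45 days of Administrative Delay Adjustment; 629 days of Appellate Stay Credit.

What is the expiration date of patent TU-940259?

2044-07-07

Base term: filing date + 24 years → 2 September 2042.
Administrative Delay Adjustment: +45 days → 17 October 2042.
Appellate Stay Credit: +629 days → 7 July 2044.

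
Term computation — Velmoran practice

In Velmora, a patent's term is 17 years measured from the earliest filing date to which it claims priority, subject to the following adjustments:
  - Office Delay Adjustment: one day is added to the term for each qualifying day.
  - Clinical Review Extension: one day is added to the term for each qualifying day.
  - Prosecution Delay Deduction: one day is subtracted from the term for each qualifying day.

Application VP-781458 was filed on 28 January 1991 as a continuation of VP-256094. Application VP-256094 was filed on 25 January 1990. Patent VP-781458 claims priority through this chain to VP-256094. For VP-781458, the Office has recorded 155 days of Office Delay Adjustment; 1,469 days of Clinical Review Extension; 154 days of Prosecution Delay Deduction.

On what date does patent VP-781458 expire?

February 3, 2011

Earliest priority filing: 25 January 1990.
Base term: 25 January 1990 + 17 years → 25 January 2007.
Office Delay Adjustment: +155 days → 29 June 2007.
Clinical Review Extension: +1469 days → 7 July 2011.
Prosecution Delay Deduction: −154 days → 3 February 2011.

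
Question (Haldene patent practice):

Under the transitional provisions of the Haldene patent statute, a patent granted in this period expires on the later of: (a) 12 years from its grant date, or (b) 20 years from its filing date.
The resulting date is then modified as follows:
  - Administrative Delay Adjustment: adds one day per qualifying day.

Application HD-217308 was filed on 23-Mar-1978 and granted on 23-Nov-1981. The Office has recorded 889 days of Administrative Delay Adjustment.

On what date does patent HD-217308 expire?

August 28, 2000

(a) grant + 12 years → 23 November 1993.
(b) filing + 20 years → 23 March 1998.
Later of the two: 23 March 1998.
Administrative Delay Adjustment: +889 days → 28 August 2000.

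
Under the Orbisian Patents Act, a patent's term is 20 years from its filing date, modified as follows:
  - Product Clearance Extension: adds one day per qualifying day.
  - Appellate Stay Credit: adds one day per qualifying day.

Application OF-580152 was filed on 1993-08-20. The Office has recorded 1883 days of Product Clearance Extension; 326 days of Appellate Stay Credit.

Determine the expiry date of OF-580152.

September 7, 2019

Base term: filing date + 20 years → 20 August 2013.
Product Clearance Extension: +1883 days → 16 October 2018.
Appellate Stay Credit: +326 days → 7 September 2019.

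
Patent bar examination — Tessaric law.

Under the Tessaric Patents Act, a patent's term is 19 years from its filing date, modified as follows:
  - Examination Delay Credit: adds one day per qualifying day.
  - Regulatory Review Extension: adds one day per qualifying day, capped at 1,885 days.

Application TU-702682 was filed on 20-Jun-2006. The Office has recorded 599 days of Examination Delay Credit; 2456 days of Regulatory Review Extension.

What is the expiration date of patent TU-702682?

2032-04-08

Base term: filing date + 19 years → 20 June 2025.
Examination Delay Credit: +599 days → 9 February 2027.
Regulatory Review Extension: 2456 days claimed exceeds the 1885-day cap, so +1885 days → 8 April 2032.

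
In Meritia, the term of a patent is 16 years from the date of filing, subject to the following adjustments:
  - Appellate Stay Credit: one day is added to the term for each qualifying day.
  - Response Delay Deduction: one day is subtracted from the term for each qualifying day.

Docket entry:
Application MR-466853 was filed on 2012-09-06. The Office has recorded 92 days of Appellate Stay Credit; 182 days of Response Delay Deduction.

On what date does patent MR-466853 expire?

Base term: filing date + 16 years → 6 September 2028.
Appellate Stay Credit: +92 days → 7 December 2028.
Response Delay Deduction: −182 days → 8 June 2028.

2028-06-08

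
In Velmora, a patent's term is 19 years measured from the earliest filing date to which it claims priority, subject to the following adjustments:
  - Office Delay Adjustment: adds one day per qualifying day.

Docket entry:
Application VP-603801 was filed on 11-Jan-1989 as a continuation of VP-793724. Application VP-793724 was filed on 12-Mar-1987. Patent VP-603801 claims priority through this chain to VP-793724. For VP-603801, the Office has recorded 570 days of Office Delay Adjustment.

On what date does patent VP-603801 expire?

October 3, 2007

Earliest priority filing: 12 March 1987.
Base term: 12 March 1987 + 19 years → 12 March 2006.
Office Delay Adjustment: +570 days → 3 October 2007.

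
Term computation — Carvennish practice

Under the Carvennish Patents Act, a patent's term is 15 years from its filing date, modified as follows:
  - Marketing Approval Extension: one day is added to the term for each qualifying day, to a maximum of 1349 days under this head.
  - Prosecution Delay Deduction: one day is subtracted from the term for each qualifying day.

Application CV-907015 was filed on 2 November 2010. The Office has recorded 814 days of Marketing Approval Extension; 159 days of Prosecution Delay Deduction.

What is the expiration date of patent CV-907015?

Base term: filing date + 15 years → 2 November 2025.
Marketing Approval Extension: 814 days (within the 1349-day cap) → +814 days → 25 January 2028.
Prosecution Delay Deduction: −159 days → 19 August 2027.

August 19, 2027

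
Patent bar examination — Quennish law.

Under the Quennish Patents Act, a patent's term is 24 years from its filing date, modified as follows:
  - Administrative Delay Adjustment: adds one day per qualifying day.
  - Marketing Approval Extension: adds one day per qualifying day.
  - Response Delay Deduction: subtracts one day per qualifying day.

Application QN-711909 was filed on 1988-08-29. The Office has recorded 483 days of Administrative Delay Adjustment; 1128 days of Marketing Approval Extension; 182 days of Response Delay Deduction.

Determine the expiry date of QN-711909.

July 28, 2016

Base term: filing date + 24 years → 29 August 2012.
Administrative Delay Adjustment: +483 days → 25 December 2013.
Marketing Approval Extension: +1128 days → 26 January 2017.
Response Delay Deduction: −182 days → 28 July 2016.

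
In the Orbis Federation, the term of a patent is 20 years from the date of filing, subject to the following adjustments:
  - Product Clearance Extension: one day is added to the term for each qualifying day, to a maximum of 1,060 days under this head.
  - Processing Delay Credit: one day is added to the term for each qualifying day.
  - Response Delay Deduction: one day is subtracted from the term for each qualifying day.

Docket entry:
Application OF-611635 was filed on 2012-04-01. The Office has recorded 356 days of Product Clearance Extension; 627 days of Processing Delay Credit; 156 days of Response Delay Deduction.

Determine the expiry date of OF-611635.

Base term: filing date + 20 years → 1 April 2032.
Product Clearance Extension: 356 days (within the 1060-day cap) → +356 days → 23 March 2033.
Processing Delay Credit: +627 days → 10 December 2034.
Response Delay Deduction: −156 days → 7 July 2034.

2034-07-07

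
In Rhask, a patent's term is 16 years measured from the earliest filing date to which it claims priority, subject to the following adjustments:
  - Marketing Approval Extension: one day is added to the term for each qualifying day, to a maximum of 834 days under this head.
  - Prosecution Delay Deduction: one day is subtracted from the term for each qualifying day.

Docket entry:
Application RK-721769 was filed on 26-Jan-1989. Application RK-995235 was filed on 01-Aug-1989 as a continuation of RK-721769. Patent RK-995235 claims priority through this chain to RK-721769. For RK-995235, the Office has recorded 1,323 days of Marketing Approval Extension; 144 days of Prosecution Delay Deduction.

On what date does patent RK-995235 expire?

Earliest priority filing: 26 January 1989.
Base term: 26 January 1989 + 16 years → 26 January 2005.
Marketing Approval Extension: 1323 days claimed exceeds the 834-day cap, so +834 days → 10 May 2007.
Prosecution Delay Deduction: −144 days → 17 December 2006.

2006-12-17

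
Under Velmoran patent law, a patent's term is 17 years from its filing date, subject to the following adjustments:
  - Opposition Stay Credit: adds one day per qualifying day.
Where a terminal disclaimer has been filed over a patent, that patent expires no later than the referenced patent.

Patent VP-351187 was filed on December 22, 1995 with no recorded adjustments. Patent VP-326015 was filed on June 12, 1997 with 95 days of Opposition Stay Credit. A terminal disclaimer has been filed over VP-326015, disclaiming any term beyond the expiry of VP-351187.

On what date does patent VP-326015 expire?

December 22, 2012

Natural term of VP-326015:
  Base: filing + 17 years → 12 June 2014.
  Opposition Stay Credit: +95 days → 15 September 2014.
Expiry of referenced patent VP-351187:
  Base: filing + 17 years → 22 December 2012.
Terminal disclaimer: VP-326015 expires on the earlier of 15 September 2014 and 22 December 2012.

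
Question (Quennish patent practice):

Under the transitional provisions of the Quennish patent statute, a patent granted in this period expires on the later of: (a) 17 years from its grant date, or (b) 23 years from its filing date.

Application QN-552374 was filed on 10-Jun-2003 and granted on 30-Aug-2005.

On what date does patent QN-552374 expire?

(a) grant + 17 years → 30 August 2022.
(b) filing + 23 years → 10 June 2026.
Later of the two: 10 June 2026.

June 10, 2026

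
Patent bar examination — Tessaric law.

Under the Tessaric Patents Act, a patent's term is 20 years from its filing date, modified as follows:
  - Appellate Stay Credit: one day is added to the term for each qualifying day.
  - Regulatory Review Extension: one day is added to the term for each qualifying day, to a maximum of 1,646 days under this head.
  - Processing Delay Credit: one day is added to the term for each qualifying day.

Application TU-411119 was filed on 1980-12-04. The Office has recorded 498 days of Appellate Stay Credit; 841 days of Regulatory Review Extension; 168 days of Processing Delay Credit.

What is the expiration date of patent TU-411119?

2005-01-19

Base term: filing date + 20 years → 4 December 2000.
Appellate Stay Credit: +498 days → 16 April 2002.
Regulatory Review Extension: 841 days (within the 1646-day cap) → +841 days → 4 August 2004.
Processing Delay Credit: +168 days → 19 January 2005.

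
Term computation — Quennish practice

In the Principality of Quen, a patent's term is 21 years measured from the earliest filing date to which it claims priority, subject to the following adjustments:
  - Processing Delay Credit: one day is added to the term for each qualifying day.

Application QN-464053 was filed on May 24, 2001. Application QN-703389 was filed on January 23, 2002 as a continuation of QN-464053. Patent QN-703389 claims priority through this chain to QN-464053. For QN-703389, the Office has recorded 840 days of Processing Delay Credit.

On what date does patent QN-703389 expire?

Earliest priority filing: 24 May 2001.
Base term: 24 May 2001 + 21 years → 24 May 2022.
Processing Delay Credit: +840 days → 10 September 2024.

September 10, 2024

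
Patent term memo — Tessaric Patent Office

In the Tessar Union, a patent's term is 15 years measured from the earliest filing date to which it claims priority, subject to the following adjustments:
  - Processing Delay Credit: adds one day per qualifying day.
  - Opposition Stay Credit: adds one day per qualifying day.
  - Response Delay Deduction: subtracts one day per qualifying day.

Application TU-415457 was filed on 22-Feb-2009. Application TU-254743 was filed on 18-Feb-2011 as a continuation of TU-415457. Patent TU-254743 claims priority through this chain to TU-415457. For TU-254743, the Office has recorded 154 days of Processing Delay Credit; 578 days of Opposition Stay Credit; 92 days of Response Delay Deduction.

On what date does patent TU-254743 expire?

Earliest priority filing: 22 February 2009.
Base term: 22 February 2009 + 15 years → 22 February 2024.
Processing Delay Credit: +154 days → 25 July 2024.
Opposition Stay Credit: +578 days → 23 February 2026.
Response Delay Deduction: −92 days → 23 November 2025.

November 23, 2025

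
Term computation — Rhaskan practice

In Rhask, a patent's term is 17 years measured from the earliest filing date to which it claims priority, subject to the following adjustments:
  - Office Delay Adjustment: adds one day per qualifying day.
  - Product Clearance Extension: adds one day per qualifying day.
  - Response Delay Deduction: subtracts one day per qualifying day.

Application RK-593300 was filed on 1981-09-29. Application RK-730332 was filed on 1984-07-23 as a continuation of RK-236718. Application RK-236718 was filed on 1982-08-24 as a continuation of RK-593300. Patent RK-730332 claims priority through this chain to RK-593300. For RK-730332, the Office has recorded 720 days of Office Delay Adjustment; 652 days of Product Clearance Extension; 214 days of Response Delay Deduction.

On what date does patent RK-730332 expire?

Earliest priority filing: 29 September 1981.
Base term: 29 September 1981 + 17 years → 29 September 1998.
Office Delay Adjustment: +720 days → 18 September 2000.
Product Clearance Extension: +652 days → 2 July 2002.
Response Delay Deduction: −214 days → 30 November 2001.

2001-11-30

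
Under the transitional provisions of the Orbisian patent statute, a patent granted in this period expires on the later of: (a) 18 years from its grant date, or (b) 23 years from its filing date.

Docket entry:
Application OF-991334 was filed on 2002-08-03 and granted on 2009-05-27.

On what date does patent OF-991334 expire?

May 27, 2027

(a) grant + 18 years → 27 May 2027.
(b) filing + 23 years → 3 August 2025.
Later of the two: 27 May 2027.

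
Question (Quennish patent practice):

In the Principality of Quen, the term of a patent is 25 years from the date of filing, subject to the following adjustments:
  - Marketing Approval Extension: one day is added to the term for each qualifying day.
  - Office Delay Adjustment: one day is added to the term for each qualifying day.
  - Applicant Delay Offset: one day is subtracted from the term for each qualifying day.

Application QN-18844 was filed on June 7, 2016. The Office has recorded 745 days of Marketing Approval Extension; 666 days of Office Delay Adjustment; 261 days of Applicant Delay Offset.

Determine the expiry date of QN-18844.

Base term: filing date + 25 years → 7 June 2041.
Marketing Approval Extension: +745 days → 22 June 2043.
Office Delay Adjustment: +666 days → 18 April 2045.
Applicant Delay Offset: −261 days → 31 July 2044.

2044-07-31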